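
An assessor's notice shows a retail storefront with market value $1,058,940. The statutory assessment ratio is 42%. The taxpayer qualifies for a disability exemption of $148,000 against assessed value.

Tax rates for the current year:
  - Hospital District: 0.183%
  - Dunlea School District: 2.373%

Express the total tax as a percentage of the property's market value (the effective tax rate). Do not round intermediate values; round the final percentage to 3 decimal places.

0.716%

Assessed value = $1,058,940 × 0.42 = $444,754.8
Taxable value = $444,754.8 − $148,000 = $296,754.8
Hospital District: $296,754.8 × 0.00183 = $543.061284
Dunlea School District: $296,754.8 × 0.02373 = $7,041.991404
Total tax = $7,585.052688
Effective rate = $7,585.052688 ÷ $1,058,940 = 0.716% of market value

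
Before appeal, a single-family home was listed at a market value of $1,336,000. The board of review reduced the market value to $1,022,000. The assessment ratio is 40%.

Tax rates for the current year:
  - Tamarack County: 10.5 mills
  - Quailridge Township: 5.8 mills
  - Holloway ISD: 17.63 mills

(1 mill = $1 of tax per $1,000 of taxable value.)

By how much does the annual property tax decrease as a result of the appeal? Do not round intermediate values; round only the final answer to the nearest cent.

Old assessed value = $1,336,000 × 0.4 = $534,400
New assessed value = $1,022,000 × 0.4 = $408,800
Combined rate = 0.0105 + 0.0058 + 0.01763 = 0.03393
Old tax = $534,400 × 0.03393 = $18,132.192
New tax = $408,800 × 0.03393 = $13,870.584
Reduction = $18,132.192 − $13,870.584 = $4,261.608

$4,261.61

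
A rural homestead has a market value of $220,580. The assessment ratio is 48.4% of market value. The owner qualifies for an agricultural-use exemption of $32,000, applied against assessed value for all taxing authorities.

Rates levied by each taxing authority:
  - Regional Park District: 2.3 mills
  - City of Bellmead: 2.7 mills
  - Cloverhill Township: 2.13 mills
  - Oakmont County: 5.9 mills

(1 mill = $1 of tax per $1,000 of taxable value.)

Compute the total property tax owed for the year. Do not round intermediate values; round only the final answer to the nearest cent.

Assessed value = $220,580 × 0.484 = $106,760.72
Taxable value = $106,760.72 − $32,000 = $74,760.72
Regional Park District: $74,760.72 × 0.0023 = $171.949656
City of Bellmead: $74,760.72 × 0.0027 = $201.853944
Cloverhill Township: $74,760.72 × 0.00213 = $159.2403336
Oakmont County: $74,760.72 × 0.0059 = $441.088248
Total = $171.949656 + $201.853944 + $159.2403336 + $441.088248 = $974.1321816

$974.13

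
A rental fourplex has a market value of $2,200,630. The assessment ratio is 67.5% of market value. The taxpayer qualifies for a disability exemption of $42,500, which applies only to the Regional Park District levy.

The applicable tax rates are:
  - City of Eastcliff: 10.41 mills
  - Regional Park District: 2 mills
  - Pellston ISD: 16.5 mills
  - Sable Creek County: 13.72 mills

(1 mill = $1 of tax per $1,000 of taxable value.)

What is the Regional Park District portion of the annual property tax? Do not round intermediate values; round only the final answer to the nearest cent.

$2,885.85

Assessed value = $2,200,630 × 0.675 = $1,485,425.25
Regional Park District taxable value = $1,485,425.25 − $42,500 = $1,442,925.25
Regional Park District levy = $1,442,925.25 × 0.002 = $2,885.8505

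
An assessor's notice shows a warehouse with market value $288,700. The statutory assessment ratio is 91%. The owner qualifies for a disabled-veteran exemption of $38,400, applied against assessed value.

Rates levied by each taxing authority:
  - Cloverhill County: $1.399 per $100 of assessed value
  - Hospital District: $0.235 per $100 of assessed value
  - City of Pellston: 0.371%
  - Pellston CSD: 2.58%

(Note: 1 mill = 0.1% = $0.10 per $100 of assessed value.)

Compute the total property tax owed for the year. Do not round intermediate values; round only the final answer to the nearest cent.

$10,284.93

Assessed value = $288,700 × 0.91 = $262,717
Taxable value = $262,717 − $38,400 = $224,317
Cloverhill County: $224,317 × 0.01399 = $3,138.19483
Hospital District: $224,317 × 0.00235 = $527.14495
City of Pellston: $224,317 × 0.00371 = $832.21607
Pellston CSD: $224,317 × 0.0258 = $5,787.3786
Total = $10,284.93445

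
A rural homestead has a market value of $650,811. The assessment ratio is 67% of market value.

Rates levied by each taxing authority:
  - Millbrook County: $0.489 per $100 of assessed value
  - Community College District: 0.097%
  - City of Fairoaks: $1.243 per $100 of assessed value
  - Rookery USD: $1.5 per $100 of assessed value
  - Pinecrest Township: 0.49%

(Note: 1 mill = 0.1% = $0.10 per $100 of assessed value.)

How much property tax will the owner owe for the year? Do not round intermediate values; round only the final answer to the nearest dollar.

$16,652

Assessed value = $650,811 × 0.67 = $436,043.37
Millbrook County: $436,043.37 × 0.00489 = $2,132.2520793
Community College District: $436,043.37 × 0.00097 = $422.9620689
City of Fairoaks: $436,043.37 × 0.01243 = $5,420.0190891
Rookery USD: $436,043.37 × 0.015 = $6,540.65055
Pinecrest Township: $436,043.37 × 0.0049 = $2,136.612513
Total = $16,652.4963003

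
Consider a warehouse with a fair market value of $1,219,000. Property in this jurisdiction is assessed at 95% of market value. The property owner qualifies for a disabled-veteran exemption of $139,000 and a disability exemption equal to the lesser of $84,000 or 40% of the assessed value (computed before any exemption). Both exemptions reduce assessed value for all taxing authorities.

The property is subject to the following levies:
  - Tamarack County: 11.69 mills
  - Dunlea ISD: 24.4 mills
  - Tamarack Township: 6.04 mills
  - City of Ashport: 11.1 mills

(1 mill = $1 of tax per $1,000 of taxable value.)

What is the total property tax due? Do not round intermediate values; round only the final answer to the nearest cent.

$49,772.71

Assessed value = $1,219,000 × 0.95 = $1,158,050
Disability exemption = min($84,000, 40% × $1,158,050) = min($84,000, $463,220) = $84,000 (dollar cap binds)
Taxable value = $1,158,050 − $139,000 − $84,000 = $935,050
Tamarack County: $935,050 × 0.01169 = $10,930.7345
Dunlea ISD: $935,050 × 0.0244 = $22,815.22
Tamarack Township: $935,050 × 0.00604 = $5,647.702
City of Ashport: $935,050 × 0.0111 = $10,379.055
Total = $49,772.7115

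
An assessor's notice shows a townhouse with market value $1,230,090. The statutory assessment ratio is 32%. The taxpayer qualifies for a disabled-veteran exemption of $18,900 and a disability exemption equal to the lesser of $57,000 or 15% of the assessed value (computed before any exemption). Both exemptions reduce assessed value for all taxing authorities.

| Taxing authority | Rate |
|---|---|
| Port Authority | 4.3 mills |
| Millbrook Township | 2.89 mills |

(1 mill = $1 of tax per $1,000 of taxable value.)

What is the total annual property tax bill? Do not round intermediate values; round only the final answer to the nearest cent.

Assessed value = $1,230,090 × 0.32 = $393,628.8
Disability exemption = min($57,000, 15% × $393,628.8) = min($57,000, $59,044.32) = $57,000 (dollar cap binds)
Taxable value = $393,628.8 − $18,900 − $57,000 = $317,728.8
Port Authority: $317,728.8 × 0.0043 = $1,366.23384
Millbrook Township: $317,728.8 × 0.00289 = $918.236232
Total = $2,284.470072

$2,284.47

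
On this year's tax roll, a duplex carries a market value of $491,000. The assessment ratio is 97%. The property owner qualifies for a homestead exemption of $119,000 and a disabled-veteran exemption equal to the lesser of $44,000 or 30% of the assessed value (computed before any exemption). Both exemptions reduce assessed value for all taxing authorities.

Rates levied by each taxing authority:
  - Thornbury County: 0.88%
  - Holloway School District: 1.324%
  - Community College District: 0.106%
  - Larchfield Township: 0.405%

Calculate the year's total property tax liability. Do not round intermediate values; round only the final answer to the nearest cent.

$8,505.28

Assessed value = $491,000 × 0.97 = $476,270
Disabled-veteran exemption = min($44,000, 30% × $476,270) = min($44,000, $142,881) = $44,000 (dollar cap binds)
Taxable value = $476,270 − $119,000 − $44,000 = $313,270
Thornbury County: $313,270 × 0.0088 = $2,756.776
Holloway School District: $313,270 × 0.01324 = $4,147.6948
Community College District: $313,270 × 0.00106 = $332.0662
Larchfield Township: $313,270 × 0.00405 = $1,268.7435
Total = $8,505.2805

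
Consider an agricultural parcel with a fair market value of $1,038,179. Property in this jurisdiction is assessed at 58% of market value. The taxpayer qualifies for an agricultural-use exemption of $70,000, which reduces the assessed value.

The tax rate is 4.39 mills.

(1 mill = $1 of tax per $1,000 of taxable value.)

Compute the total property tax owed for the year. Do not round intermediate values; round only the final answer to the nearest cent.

$2,336.11

Assessed value = $1,038,179 × 0.58 = $602,143.82
Taxable value = $602,143.82 − $70,000 = $532,143.82
Tax = $532,143.82 × 0.00439 = $2,336.1113698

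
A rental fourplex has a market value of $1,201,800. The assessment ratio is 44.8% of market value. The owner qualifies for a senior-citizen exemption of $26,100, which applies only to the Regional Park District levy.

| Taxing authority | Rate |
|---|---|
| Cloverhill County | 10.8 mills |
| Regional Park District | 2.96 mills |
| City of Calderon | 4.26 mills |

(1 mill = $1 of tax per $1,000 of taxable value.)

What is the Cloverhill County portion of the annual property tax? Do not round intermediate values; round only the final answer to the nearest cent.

$5,814.79

Assessed value = $1,201,800 × 0.448 = $538,406.4
Cloverhill County taxable value = $538,406.4 (exemption does not apply)
Cloverhill County levy = $538,406.4 × 0.0108 = $5,814.78912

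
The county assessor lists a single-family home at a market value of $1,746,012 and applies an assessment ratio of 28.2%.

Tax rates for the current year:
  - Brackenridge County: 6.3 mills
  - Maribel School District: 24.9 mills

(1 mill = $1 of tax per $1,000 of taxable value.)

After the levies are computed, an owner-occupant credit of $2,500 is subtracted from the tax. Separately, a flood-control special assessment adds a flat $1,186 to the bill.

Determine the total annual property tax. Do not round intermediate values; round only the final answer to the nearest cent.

$14,048.11

Assessed value = $1,746,012 × 0.282 = $492,375.384
Brackenridge County: $492,375.384 × 0.0063 = $3,101.9649192
Maribel School District: $492,375.384 × 0.0249 = $12,260.1470616
Levies subtotal = $15,362.1119808
After credit = $15,362.1119808 − $2,500 = $12,862.1119808
Total = $12,862.1119808 + $1,186 = $14,048.1119808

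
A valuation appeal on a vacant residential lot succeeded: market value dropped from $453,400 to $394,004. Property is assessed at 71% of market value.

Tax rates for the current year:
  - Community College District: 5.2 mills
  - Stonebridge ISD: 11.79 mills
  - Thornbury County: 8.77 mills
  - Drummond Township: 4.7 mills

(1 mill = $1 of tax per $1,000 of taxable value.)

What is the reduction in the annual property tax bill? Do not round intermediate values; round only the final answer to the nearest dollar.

Old assessed value = $453,400 × 0.71 = $321,914
New assessed value = $394,004 × 0.71 = $279,742.84
Combined rate = 0.0052 + 0.01179 + 0.00877 + 0.0047 = 0.03046
Old tax = $321,914 × 0.03046 = $9,805.50044
New tax = $279,742.84 × 0.03046 = $8,520.9669064
Reduction = $9,805.50044 − $8,520.9669064 = $1,284.5335336

$1,285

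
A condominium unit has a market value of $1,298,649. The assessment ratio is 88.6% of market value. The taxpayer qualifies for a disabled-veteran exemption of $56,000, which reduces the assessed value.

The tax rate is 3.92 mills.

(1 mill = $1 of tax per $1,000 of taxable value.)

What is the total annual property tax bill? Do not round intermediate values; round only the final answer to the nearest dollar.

$4,291

Assessed value = $1,298,649 × 0.886 = $1,150,603.014
Taxable value = $1,150,603.014 − $56,000 = $1,094,603.014
Tax = $1,094,603.014 × 0.00392 = $4,290.84381488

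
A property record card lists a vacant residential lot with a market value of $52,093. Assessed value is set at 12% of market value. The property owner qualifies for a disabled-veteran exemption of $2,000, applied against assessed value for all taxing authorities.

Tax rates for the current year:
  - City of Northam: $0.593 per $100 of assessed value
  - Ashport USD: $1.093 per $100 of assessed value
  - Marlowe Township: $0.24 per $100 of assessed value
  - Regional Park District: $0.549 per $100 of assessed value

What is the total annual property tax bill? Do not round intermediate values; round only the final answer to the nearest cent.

$105.22

Assessed value = $52,093 × 0.12 = $6,251.16
Taxable value = $6,251.16 − $2,000 = $4,251.16
City of Northam: $4,251.16 × 0.00593 = $25.2093788
Ashport USD: $4,251.16 × 0.01093 = $46.4651788
Marlowe Township: $4,251.16 × 0.0024 = $10.202784
Regional Park District: $4,251.16 × 0.00549 = $23.3388684
Total = $25.2093788 + $46.4651788 + $10.202784 + $23.3388684 = $105.21621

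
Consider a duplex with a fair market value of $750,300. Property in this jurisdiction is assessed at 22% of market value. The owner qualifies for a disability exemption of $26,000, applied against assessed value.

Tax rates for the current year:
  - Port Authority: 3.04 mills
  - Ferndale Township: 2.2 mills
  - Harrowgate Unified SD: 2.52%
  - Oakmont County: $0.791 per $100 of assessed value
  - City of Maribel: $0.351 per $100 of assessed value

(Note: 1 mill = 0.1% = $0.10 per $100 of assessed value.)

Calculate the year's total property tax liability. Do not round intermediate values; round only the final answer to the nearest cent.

Assessed value = $750,300 × 0.22 = $165,066
Taxable value = $165,066 − $26,000 = $139,066
Port Authority: $139,066 × 0.00304 = $422.76064
Ferndale Township: $139,066 × 0.0022 = $305.9452
Harrowgate Unified SD: $139,066 × 0.0252 = $3,504.4632
Oakmont County: $139,066 × 0.00791 = $1,100.01206
City of Maribel: $139,066 × 0.00351 = $488.12166
Total = $5,821.30276

$5,821.30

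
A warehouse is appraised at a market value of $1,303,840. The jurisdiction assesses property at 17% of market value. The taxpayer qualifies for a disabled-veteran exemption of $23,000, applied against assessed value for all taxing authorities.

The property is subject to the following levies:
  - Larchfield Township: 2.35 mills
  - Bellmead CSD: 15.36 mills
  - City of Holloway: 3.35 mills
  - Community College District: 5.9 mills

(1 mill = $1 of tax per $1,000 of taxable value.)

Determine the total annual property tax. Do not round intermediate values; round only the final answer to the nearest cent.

$5,355.68

Assessed value = $1,303,840 × 0.17 = $221,652.8
Taxable value = $221,652.8 − $23,000 = $198,652.8
Larchfield Township: $198,652.8 × 0.00235 = $466.83408
Bellmead CSD: $198,652.8 × 0.01536 = $3,051.307008
City of Holloway: $198,652.8 × 0.00335 = $665.48688
Community College District: $198,652.8 × 0.0059 = $1,172.05152
Total = $466.83408 + $3,051.307008 + $665.48688 + $1,172.05152 = $5,355.679488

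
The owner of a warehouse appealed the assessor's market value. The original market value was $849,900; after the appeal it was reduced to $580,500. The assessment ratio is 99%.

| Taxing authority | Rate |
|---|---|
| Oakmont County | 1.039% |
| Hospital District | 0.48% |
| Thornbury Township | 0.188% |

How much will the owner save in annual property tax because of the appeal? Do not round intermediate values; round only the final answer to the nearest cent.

Old assessed value = $849,900 × 0.99 = $841,401
New assessed value = $580,500 × 0.99 = $574,695
Combined rate = 0.01039 + 0.0048 + 0.00188 = 0.01707
Old tax = $841,401 × 0.01707 = $14,362.71507
New tax = $574,695 × 0.01707 = $9,810.04365
Reduction = $14,362.71507 − $9,810.04365 = $4,552.67142

$4,552.67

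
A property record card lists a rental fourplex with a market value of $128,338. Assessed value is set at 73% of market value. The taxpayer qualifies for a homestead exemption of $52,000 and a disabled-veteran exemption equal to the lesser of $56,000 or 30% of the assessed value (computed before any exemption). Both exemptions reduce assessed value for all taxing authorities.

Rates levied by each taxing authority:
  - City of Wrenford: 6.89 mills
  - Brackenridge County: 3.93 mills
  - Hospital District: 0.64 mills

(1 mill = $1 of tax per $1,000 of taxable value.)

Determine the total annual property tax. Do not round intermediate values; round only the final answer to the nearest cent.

$155.64

Assessed value = $128,338 × 0.73 = $93,686.74
Disabled-veteran exemption = min($56,000, 30% × $93,686.74) = min($56,000, $28,106.022) = $28,106.022 (percentage binds)
Taxable value = $93,686.74 − $52,000 − $28,106.022 = $13,580.718
City of Wrenford: $13,580.718 × 0.00689 = $93.57114702
Brackenridge County: $13,580.718 × 0.00393 = $53.37222174
Hospital District: $13,580.718 × 0.00064 = $8.69165952
Total = $155.63502828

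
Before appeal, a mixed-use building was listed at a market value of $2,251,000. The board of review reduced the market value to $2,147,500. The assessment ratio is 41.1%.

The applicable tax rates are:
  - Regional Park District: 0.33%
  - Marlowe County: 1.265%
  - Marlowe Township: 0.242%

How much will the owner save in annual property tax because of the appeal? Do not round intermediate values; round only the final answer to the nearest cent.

$781.43

Old assessed value = $2,251,000 × 0.411 = $925,161
New assessed value = $2,147,500 × 0.411 = $882,622.5
Combined rate = 0.0033 + 0.01265 + 0.00242 = 0.01837
Old tax = $925,161 × 0.01837 = $16,995.20757
New tax = $882,622.5 × 0.01837 = $16,213.775325
Reduction = $16,995.20757 − $16,213.775325 = $781.432245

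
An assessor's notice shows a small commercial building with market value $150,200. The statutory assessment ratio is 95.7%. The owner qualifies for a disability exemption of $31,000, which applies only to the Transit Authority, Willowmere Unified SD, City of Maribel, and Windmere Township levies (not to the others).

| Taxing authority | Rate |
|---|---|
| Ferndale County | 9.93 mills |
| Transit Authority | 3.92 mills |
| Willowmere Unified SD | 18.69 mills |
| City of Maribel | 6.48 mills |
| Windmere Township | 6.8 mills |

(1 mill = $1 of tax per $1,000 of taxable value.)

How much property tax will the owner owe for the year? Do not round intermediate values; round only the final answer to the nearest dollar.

$5,474

Assessed value = $150,200 × 0.957 = $143,741.4
Ferndale County: $143,741.4 × 0.00993 = $1,427.352102
Transit Authority: ($143,741.4 − $31,000) × 0.00392 = $112,741.4 × 0.00392 = $441.946288
Willowmere Unified SD: ($143,741.4 − $31,000) × 0.01869 = $112,741.4 × 0.01869 = $2,107.136766
City of Maribel: ($143,741.4 − $31,000) × 0.00648 = $112,741.4 × 0.00648 = $730.564272
Windmere Township: ($143,741.4 − $31,000) × 0.0068 = $112,741.4 × 0.0068 = $766.64152
Total = $5,473.640948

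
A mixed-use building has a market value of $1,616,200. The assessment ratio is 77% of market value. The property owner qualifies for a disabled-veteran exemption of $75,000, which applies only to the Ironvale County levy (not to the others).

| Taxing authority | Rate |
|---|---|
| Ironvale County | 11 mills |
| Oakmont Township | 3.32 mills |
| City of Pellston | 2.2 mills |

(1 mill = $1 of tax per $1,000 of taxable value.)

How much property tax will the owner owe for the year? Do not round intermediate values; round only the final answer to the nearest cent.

$19,733.71

Assessed value = $1,616,200 × 0.77 = $1,244,474
Ironvale County: ($1,244,474 − $75,000) × 0.011 = $1,169,474 × 0.011 = $12,864.214
Oakmont Township: $1,244,474 × 0.00332 = $4,131.65368
City of Pellston: $1,244,474 × 0.0022 = $2,737.8428
Total = $19,733.71048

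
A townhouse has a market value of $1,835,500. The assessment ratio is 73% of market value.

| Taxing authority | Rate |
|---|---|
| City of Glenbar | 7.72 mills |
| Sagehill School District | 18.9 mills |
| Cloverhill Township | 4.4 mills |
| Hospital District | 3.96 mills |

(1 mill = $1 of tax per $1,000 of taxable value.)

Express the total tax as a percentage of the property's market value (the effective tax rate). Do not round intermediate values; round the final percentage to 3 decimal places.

Assessed value = $1,835,500 × 0.73 = $1,339,915
City of Glenbar: $1,339,915 × 0.00772 = $10,344.1438
Sagehill School District: $1,339,915 × 0.0189 = $25,324.3935
Cloverhill Township: $1,339,915 × 0.0044 = $5,895.626
Hospital District: $1,339,915 × 0.00396 = $5,306.0634
Total tax = $46,870.2267
Effective rate = $46,870.2267 ÷ $1,835,500 = 2.554% of market value

2.554%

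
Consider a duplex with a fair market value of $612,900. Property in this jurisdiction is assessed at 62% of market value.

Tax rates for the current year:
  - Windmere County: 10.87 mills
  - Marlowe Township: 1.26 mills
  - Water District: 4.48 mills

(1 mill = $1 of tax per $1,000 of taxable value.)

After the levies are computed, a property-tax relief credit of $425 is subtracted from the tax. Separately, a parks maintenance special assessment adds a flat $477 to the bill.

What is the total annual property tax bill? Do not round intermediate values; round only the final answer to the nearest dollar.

$6,364

Assessed value = $612,900 × 0.62 = $379,998
Windmere County: $379,998 × 0.01087 = $4,130.57826
Marlowe Township: $379,998 × 0.00126 = $478.79748
Water District: $379,998 × 0.00448 = $1,702.39104
Levies subtotal = $6,311.76678
After credit = $6,311.76678 − $425 = $5,886.76678
Total = $5,886.76678 + $477 = $6,363.76678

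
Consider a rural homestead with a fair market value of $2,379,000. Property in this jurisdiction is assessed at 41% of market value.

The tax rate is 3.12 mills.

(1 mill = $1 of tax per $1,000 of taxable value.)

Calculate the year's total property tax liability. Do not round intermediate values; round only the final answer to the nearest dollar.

Assessed value = $2,379,000 × 0.41 = $975,390
Tax = $975,390 × 0.00312 = $3,043.2168

$3,043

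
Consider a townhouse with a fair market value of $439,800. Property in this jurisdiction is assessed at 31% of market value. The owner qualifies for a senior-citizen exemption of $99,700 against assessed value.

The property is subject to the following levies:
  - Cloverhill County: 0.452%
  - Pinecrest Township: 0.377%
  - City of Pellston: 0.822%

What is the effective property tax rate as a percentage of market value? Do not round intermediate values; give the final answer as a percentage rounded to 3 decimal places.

0.138%

Assessed value = $439,800 × 0.31 = $136,338
Taxable value = $136,338 − $99,700 = $36,638
Cloverhill County: $36,638 × 0.00452 = $165.60376
Pinecrest Township: $36,638 × 0.00377 = $138.12526
City of Pellston: $36,638 × 0.00822 = $301.16436
Total tax = $604.89338
Effective rate = $604.89338 ÷ $439,800 = 0.138% of market value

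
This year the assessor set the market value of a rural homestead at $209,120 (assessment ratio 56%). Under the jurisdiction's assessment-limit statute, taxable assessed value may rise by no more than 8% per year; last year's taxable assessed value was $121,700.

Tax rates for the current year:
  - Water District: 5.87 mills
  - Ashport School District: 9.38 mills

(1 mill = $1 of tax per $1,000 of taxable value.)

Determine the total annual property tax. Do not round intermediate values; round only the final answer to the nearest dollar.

$1,786

Uncapped assessed value = $209,120 × 0.56 = $117,107.2
Cap limit = $121,700 × 1.08 = $131,436
Taxable assessed value = min($117,107.2, $131,436) = $117,107.2 (cap does not bind)
Water District: $117,107.2 × 0.00587 = $687.419264
Ashport School District: $117,107.2 × 0.00938 = $1,098.465536
Total = $1,785.8848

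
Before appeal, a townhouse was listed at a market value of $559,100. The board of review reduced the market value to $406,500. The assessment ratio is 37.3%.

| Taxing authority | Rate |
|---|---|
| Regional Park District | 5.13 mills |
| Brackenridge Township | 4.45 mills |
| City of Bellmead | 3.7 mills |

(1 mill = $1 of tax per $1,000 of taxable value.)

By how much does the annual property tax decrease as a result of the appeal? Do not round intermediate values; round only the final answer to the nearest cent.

Old assessed value = $559,100 × 0.373 = $208,544.3
New assessed value = $406,500 × 0.373 = $151,624.5
Combined rate = 0.00513 + 0.00445 + 0.0037 = 0.01328
Old tax = $208,544.3 × 0.01328 = $2,769.468304
New tax = $151,624.5 × 0.01328 = $2,013.57336
Reduction = $2,769.468304 − $2,013.57336 = $755.894944

$755.89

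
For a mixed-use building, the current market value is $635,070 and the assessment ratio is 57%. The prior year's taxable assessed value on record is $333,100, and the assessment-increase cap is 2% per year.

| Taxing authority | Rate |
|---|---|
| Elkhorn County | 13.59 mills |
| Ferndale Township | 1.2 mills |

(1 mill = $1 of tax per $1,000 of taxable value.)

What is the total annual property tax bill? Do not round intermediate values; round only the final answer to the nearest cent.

$5,025.08

Uncapped assessed value = $635,070 × 0.57 = $361,989.9
Cap limit = $333,100 × 1.02 = $339,762
Taxable assessed value = min($361,989.9, $339,762) = $339,762 (cap binds)
Elkhorn County: $339,762 × 0.01359 = $4,617.36558
Ferndale Township: $339,762 × 0.0012 = $407.7144
Total = $5,025.07998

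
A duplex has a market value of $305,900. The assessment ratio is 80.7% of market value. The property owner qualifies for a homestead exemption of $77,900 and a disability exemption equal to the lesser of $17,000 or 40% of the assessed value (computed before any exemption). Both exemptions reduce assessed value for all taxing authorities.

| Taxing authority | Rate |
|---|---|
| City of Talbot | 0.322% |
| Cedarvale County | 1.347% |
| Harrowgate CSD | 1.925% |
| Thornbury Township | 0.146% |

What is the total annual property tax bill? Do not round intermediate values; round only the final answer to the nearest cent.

$5,683.35

Assessed value = $305,900 × 0.807 = $246,861.3
Disability exemption = min($17,000, 40% × $246,861.3) = min($17,000, $98,744.52) = $17,000 (dollar cap binds)
Taxable value = $246,861.3 − $77,900 − $17,000 = $151,961.3
City of Talbot: $151,961.3 × 0.00322 = $489.315386
Cedarvale County: $151,961.3 × 0.01347 = $2,046.918711
Harrowgate CSD: $151,961.3 × 0.01925 = $2,925.255025
Thornbury Township: $151,961.3 × 0.00146 = $221.863498
Total = $5,683.35262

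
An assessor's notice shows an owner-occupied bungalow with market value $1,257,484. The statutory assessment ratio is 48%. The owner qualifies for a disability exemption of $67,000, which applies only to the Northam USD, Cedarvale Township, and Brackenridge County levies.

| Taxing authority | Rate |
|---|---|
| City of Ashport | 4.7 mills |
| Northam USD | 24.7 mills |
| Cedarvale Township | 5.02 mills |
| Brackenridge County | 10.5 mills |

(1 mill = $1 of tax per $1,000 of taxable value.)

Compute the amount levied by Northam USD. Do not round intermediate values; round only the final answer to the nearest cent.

$13,253.83

Assessed value = $1,257,484 × 0.48 = $603,592.32
Northam USD taxable value = $603,592.32 − $67,000 = $536,592.32
Northam USD levy = $536,592.32 × 0.0247 = $13,253.830304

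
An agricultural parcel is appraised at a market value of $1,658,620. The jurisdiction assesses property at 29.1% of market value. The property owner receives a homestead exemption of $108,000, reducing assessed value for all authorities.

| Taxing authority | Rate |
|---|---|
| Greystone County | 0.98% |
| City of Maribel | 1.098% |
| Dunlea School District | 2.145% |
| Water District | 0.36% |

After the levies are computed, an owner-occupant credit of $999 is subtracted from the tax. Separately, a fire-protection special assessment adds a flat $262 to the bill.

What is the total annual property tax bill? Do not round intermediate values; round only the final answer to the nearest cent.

$16,433.60

Assessed value = $1,658,620 × 0.291 = $482,658.42
Taxable value = $482,658.42 − $108,000 = $374,658.42
Greystone County: $374,658.42 × 0.0098 = $3,671.652516
City of Maribel: $374,658.42 × 0.01098 = $4,113.7494516
Dunlea School District: $374,658.42 × 0.02145 = $8,036.423109
Water District: $374,658.42 × 0.0036 = $1,348.770312
Levies subtotal = $17,170.5953886
After credit = $17,170.5953886 − $999 = $16,171.5953886
Total = $16,171.5953886 + $262 = $16,433.5953886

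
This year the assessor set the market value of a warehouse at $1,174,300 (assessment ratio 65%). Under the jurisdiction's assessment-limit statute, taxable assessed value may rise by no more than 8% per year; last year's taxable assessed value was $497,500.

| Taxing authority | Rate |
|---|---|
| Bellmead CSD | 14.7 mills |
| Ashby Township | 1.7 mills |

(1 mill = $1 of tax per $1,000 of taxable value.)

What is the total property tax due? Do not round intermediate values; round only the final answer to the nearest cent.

Uncapped assessed value = $1,174,300 × 0.65 = $763,295
Cap limit = $497,500 × 1.08 = $537,300
Taxable assessed value = min($763,295, $537,300) = $537,300 (cap binds)
Bellmead CSD: $537,300 × 0.0147 = $7,898.31
Ashby Township: $537,300 × 0.0017 = $913.41
Total = $8,811.72

$8,811.72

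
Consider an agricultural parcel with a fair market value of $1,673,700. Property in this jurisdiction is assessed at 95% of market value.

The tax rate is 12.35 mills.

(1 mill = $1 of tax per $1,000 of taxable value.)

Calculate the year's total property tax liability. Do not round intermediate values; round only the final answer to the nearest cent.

$19,636.69

Assessed value = $1,673,700 × 0.95 = $1,590,015
Tax = $1,590,015 × 0.01235 = $19,636.68525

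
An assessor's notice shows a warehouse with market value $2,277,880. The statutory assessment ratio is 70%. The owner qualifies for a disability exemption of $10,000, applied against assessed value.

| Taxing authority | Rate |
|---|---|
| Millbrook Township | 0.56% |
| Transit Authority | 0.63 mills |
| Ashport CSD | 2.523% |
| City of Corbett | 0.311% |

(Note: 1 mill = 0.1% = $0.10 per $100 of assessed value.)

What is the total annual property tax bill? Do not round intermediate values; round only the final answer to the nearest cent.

Assessed value = $2,277,880 × 0.7 = $1,594,516
Taxable value = $1,594,516 − $10,000 = $1,584,516
Millbrook Township: $1,584,516 × 0.0056 = $8,873.2896
Transit Authority: $1,584,516 × 0.00063 = $998.24508
Ashport CSD: $1,584,516 × 0.02523 = $39,977.33868
City of Corbett: $1,584,516 × 0.00311 = $4,927.84476
Total = $54,776.71812

$54,776.72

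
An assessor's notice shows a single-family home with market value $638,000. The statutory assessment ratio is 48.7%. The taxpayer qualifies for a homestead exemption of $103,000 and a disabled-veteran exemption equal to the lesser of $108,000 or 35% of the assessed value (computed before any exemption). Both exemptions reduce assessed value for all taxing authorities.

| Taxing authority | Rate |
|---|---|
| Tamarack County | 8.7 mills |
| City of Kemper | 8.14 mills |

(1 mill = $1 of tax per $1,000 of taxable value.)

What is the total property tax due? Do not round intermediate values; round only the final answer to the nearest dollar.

Assessed value = $638,000 × 0.487 = $310,706
Disabled-veteran exemption = min($108,000, 35% × $310,706) = min($108,000, $108,747.1) = $108,000 (dollar cap binds)
Taxable value = $310,706 − $103,000 − $108,000 = $99,706
Tamarack County: $99,706 × 0.0087 = $867.4422
City of Kemper: $99,706 × 0.00814 = $811.60684
Total = $1,679.04904

$1,679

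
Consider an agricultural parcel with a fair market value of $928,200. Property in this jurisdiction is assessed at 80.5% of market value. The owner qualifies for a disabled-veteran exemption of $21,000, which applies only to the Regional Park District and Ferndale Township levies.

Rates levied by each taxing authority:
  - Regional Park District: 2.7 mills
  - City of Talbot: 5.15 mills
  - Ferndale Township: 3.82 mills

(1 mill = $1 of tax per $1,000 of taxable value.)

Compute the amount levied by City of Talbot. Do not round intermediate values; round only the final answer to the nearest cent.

$3,848.09

Assessed value = $928,200 × 0.805 = $747,201
City of Talbot taxable value = $747,201 (exemption does not apply)
City of Talbot levy = $747,201 × 0.00515 = $3,848.08515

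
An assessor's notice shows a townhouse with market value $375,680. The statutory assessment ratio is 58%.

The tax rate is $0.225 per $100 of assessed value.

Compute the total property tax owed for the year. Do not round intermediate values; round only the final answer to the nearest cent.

Assessed value = $375,680 × 0.58 = $217,894.4
Tax = $217,894.4 × 0.00225 = $490.2624

$490.26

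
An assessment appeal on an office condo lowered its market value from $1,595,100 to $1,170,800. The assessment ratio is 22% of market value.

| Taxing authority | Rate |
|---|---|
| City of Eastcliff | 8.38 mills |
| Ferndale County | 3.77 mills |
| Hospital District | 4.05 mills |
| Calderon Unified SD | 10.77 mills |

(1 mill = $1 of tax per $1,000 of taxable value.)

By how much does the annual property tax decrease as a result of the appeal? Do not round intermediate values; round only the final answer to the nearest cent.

Old assessed value = $1,595,100 × 0.22 = $350,922
New assessed value = $1,170,800 × 0.22 = $257,576
Combined rate = 0.00838 + 0.00377 + 0.00405 + 0.01077 = 0.02697
Old tax = $350,922 × 0.02697 = $9,464.36634
New tax = $257,576 × 0.02697 = $6,946.82472
Reduction = $9,464.36634 − $6,946.82472 = $2,517.54162

$2,517.54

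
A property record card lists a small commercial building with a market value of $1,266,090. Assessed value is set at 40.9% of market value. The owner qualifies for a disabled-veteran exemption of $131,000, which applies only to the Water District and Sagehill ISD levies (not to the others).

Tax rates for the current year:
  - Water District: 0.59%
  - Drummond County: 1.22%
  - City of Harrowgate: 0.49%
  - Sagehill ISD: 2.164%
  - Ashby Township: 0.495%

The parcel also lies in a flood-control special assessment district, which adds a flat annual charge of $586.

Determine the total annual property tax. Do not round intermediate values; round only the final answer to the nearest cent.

$22,657.49

Assessed value = $1,266,090 × 0.409 = $517,830.81
Water District: ($517,830.81 − $131,000) × 0.0059 = $386,830.81 × 0.0059 = $2,282.301779
Drummond County: $517,830.81 × 0.0122 = $6,317.535882
City of Harrowgate: $517,830.81 × 0.0049 = $2,537.370969
Sagehill ISD: ($517,830.81 − $131,000) × 0.02164 = $386,830.81 × 0.02164 = $8,371.0187284
Ashby Township: $517,830.81 × 0.00495 = $2,563.2625095
Levies subtotal = $22,071.4898679
Total = $22,071.4898679 + $586 = $22,657.4898679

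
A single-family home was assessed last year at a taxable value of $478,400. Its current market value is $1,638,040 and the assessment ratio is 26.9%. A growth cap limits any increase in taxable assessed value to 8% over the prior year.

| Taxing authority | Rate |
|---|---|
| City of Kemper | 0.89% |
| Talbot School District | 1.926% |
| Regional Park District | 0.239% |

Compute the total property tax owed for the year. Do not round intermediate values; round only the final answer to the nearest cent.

Uncapped assessed value = $1,638,040 × 0.269 = $440,632.76
Cap limit = $478,400 × 1.08 = $516,672
Taxable assessed value = min($440,632.76, $516,672) = $440,632.76 (cap does not bind)
City of Kemper: $440,632.76 × 0.0089 = $3,921.631564
Talbot School District: $440,632.76 × 0.01926 = $8,486.5869576
Regional Park District: $440,632.76 × 0.00239 = $1,053.1122964
Total = $13,461.330818

$13,461.33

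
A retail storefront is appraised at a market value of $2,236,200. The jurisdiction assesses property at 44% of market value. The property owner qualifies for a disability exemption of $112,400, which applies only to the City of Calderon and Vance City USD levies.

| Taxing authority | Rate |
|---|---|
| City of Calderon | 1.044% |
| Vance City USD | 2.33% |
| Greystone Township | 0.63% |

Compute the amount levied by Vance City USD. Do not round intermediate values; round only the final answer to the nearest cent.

$20,306.60

Assessed value = $2,236,200 × 0.44 = $983,928
Vance City USD taxable value = $983,928 − $112,400 = $871,528
Vance City USD levy = $871,528 × 0.0233 = $20,306.6024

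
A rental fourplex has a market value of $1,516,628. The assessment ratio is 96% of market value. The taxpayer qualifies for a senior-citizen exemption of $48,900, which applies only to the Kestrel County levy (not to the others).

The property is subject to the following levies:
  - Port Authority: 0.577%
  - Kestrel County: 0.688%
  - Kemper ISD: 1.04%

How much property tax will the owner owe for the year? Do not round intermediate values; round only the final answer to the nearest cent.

Assessed value = $1,516,628 × 0.96 = $1,455,962.88
Port Authority: $1,455,962.88 × 0.00577 = $8,400.9058176
Kestrel County: ($1,455,962.88 − $48,900) × 0.00688 = $1,407,062.88 × 0.00688 = $9,680.5926144
Kemper ISD: $1,455,962.88 × 0.0104 = $15,142.013952
Total = $33,223.512384

$33,223.51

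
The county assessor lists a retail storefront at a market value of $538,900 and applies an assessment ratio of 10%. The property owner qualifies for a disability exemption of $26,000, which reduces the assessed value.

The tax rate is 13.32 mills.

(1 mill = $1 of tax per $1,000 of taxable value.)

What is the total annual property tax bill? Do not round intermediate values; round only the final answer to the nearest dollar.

$371

Assessed value = $538,900 × 0.1 = $53,890
Taxable value = $53,890 − $26,000 = $27,890
Tax = $27,890 × 0.01332 = $371.4948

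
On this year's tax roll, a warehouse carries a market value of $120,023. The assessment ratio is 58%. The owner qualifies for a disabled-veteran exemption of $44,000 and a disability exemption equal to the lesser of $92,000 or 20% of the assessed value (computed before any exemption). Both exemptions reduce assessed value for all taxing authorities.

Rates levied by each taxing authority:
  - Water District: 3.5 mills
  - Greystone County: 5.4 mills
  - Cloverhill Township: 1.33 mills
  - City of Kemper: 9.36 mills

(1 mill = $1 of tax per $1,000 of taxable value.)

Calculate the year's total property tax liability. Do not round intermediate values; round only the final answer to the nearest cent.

$229.02

Assessed value = $120,023 × 0.58 = $69,613.34
Disability exemption = min($92,000, 20% × $69,613.34) = min($92,000, $13,922.668) = $13,922.668 (percentage binds)
Taxable value = $69,613.34 − $44,000 − $13,922.668 = $11,690.672
Water District: $11,690.672 × 0.0035 = $40.917352
Greystone County: $11,690.672 × 0.0054 = $63.1296288
Cloverhill Township: $11,690.672 × 0.00133 = $15.54859376
City of Kemper: $11,690.672 × 0.00936 = $109.42468992
Total = $229.02026448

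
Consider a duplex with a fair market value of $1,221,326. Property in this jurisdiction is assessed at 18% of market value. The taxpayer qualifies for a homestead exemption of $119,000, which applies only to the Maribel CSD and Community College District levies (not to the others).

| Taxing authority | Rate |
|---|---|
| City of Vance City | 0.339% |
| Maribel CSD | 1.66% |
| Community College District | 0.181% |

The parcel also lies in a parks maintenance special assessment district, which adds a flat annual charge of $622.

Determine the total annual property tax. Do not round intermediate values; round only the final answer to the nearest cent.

$3,223.69

Assessed value = $1,221,326 × 0.18 = $219,838.68
City of Vance City: $219,838.68 × 0.00339 = $745.2531252
Maribel CSD: ($219,838.68 − $119,000) × 0.0166 = $100,838.68 × 0.0166 = $1,673.922088
Community College District: ($219,838.68 − $119,000) × 0.00181 = $100,838.68 × 0.00181 = $182.5180108
Levies subtotal = $2,601.693224
Total = $2,601.693224 + $622 = $3,223.693224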